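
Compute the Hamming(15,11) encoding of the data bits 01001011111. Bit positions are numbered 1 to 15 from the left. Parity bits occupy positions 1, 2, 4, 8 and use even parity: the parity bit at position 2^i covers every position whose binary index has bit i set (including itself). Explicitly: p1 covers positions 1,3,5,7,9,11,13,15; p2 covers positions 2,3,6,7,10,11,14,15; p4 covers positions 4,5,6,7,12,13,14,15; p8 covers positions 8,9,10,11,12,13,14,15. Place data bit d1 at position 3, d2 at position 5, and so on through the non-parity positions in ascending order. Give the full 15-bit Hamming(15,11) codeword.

Place data bits at non-power-of-two positions: b3=0, b5=1, b6=0, b7=0, b9=1, b10=0, b11=1, b12=1, b13=1, b14=1, b15=1.
p1 = XOR of data positions {3,5,7,9,11,13,15} = 0⊕1⊕0⊕1⊕1⊕1⊕1 = 1
p2 = XOR of data positions {3,6,7,10,11,14,15} = 0⊕0⊕0⊕0⊕1⊕1⊕1 = 1
p4 = XOR of data positions {5,6,7,12,13,14,15} = 1⊕0⊕0⊕1⊕1⊕1⊕1 = 1
p8 = XOR of data positions {9,10,11,12,13,14,15} = 1⊕0⊕1⊕1⊕1⊕1⊕1 = 0
Codeword b1..b15 = 110110001011111

110110001011111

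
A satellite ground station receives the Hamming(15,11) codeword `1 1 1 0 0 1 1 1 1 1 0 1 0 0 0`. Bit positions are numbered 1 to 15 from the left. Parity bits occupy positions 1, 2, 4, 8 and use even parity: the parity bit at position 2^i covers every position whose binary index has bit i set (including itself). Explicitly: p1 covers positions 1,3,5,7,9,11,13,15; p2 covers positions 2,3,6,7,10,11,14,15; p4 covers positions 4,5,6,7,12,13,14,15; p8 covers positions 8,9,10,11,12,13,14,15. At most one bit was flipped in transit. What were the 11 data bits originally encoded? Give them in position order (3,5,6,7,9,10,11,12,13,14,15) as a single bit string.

s1: b1⊕b3⊕b5⊕b7⊕b9⊕b11⊕b13⊕b15 = 1⊕1⊕0⊕1⊕1⊕0⊕0⊕0 = 0
s2: b2⊕b3⊕b6⊕b7⊕b10⊕b11⊕b14⊕b15 = 1⊕1⊕1⊕1⊕1⊕0⊕0⊕0 = 1
s4: b4⊕b5⊕b6⊕b7⊕b12⊕b13⊕b14⊕b15 = 0⊕0⊕1⊕1⊕1⊕0⊕0⊕0 = 1
s8: b8⊕b9⊕b10⊕b11⊕b12⊕b13⊕b14⊕b15 = 1⊕1⊕1⊕0⊕1⊕0⊕0⊕0 = 0
Syndrome (s8...s1) = 0110 → position 6.
Flip bit 6: corrected codeword = 111000111101000
Data bits at positions 3,5,6,7,9,10,11,12,13,14,15: 10011101000

10011101000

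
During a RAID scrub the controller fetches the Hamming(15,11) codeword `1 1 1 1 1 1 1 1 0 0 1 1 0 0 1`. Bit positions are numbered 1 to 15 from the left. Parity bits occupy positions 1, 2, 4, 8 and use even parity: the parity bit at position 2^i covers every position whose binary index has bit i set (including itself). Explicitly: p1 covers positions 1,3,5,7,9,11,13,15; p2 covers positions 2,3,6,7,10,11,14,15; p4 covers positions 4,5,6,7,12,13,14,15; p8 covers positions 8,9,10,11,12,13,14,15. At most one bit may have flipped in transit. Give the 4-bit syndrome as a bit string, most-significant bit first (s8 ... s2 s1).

0000

s1: b1⊕b3⊕b5⊕b7⊕b9⊕b11⊕b13⊕b15 = 1⊕1⊕1⊕1⊕0⊕1⊕0⊕1 = 0
s2: b2⊕b3⊕b6⊕b7⊕b10⊕b11⊕b14⊕b15 = 1⊕1⊕1⊕1⊕0⊕1⊕0⊕1 = 0
s4: b4⊕b5⊕b6⊕b7⊕b12⊕b13⊕b14⊕b15 = 1⊕1⊕1⊕1⊕1⊕0⊕0⊕1 = 0
s8: b8⊕b9⊕b10⊕b11⊕b12⊕b13⊕b14⊕b15 = 1⊕0⊕0⊕1⊕1⊕0⊕0⊕1 = 0
Syndrome (s8...s1) = 0000 → position 0 (no error).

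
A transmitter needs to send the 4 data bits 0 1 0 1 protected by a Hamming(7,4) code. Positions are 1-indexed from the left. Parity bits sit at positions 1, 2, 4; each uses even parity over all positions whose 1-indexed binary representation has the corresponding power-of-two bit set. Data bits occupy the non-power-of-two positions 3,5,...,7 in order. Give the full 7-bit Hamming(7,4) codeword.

0100101

Place data bits at non-power-of-two positions: b3=0, b5=1, b6=0, b7=1.
p1 = XOR of data positions {3,5,7} = 0⊕1⊕1 = 0
p2 = XOR of data positions {3,6,7} = 0⊕0⊕1 = 1
p4 = XOR of data positions {5,6,7} = 1⊕0⊕1 = 0
Codeword b1..b7 = 0100101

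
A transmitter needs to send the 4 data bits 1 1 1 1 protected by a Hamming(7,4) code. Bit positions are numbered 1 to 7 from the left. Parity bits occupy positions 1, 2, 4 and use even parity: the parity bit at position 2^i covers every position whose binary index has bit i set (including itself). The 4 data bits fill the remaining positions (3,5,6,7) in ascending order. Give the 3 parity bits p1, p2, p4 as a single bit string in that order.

111

Place data bits at non-power-of-two positions: b3=1, b5=1, b6=1, b7=1.
p1 = XOR of data positions {3,5,7} = 1⊕1⊕1 = 1
p2 = XOR of data positions {3,6,7} = 1⊕1⊕1 = 1
p4 = XOR of data positions {5,6,7} = 1⊕1⊕1 = 1
Parity bits p1,p2,p4 = 111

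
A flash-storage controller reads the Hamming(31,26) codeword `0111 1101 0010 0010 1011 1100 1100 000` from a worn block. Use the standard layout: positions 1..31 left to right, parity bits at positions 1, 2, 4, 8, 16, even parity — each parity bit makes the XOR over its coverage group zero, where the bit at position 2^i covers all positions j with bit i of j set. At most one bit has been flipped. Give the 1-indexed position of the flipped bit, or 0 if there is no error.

28

s1: b1⊕b3⊕b5⊕b7⊕b9⊕b11⊕b13⊕b15⊕b17⊕b19⊕b21⊕b23⊕b25⊕b27⊕b29⊕b31 = 0⊕1⊕1⊕0⊕0⊕1⊕0⊕1⊕1⊕1⊕1⊕0⊕1⊕0⊕0⊕0 = 0
s2: b2⊕b3⊕b6⊕b7⊕b10⊕b11⊕b14⊕b15⊕b18⊕b19⊕b22⊕b23⊕b26⊕b27⊕b30⊕b31 = 1⊕1⊕1⊕0⊕0⊕1⊕0⊕1⊕0⊕1⊕1⊕0⊕1⊕0⊕0⊕0 = 0
s4: b4⊕b5⊕b6⊕b7⊕b12⊕b13⊕b14⊕b15⊕b20⊕b21⊕b22⊕b23⊕b28⊕b29⊕b30⊕b31 = 1⊕1⊕1⊕0⊕0⊕0⊕0⊕1⊕1⊕1⊕1⊕0⊕0⊕0⊕0⊕0 = 1
s8: b8⊕b9⊕b10⊕b11⊕b12⊕b13⊕b14⊕b15⊕b24⊕b25⊕b26⊕b27⊕b28⊕b29⊕b30⊕b31 = 1⊕0⊕0⊕1⊕0⊕0⊕0⊕1⊕0⊕1⊕1⊕0⊕0⊕0⊕0⊕0 = 1
s16: b16⊕b17⊕b18⊕b19⊕b20⊕b21⊕b22⊕b23⊕b24⊕b25⊕b26⊕b27⊕b28⊕b29⊕b30⊕b31 = 0⊕1⊕0⊕1⊕1⊕1⊕1⊕0⊕0⊕1⊕1⊕0⊕0⊕0⊕0⊕0 = 1
Syndrome (s16...s1) = 11100 → position 28.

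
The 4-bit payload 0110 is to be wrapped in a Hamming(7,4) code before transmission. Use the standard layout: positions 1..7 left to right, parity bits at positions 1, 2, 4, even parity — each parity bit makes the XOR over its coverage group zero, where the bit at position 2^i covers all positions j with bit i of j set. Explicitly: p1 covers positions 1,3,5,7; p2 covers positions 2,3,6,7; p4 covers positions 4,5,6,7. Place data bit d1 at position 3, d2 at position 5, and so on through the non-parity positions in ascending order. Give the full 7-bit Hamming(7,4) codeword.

Place data bits at non-power-of-two positions: b3=0, b5=1, b6=1, b7=0.
p1 = XOR of data positions {3,5,7} = 0⊕1⊕0 = 1
p2 = XOR of data positions {3,6,7} = 0⊕1⊕0 = 1
p4 = XOR of data positions {5,6,7} = 1⊕1⊕0 = 0
Codeword b1..b7 = 1100110

1100110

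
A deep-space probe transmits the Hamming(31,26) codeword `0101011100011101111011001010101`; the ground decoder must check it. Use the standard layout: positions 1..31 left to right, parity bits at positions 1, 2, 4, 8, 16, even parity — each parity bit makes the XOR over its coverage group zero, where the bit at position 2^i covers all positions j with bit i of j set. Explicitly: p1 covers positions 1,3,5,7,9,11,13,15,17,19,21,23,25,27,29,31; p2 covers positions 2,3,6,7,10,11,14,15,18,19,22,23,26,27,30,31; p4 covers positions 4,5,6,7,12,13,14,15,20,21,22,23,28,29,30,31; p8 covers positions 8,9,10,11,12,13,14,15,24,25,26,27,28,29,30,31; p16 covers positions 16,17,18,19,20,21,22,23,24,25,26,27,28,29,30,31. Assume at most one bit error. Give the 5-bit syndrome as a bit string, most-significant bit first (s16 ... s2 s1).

s1: b1⊕b3⊕b5⊕b7⊕b9⊕b11⊕b13⊕b15⊕b17⊕b19⊕b21⊕b23⊕b25⊕b27⊕b29⊕b31 = 0⊕0⊕0⊕1⊕0⊕0⊕1⊕0⊕1⊕1⊕1⊕0⊕1⊕1⊕1⊕1 = 1
s2: b2⊕b3⊕b6⊕b7⊕b10⊕b11⊕b14⊕b15⊕b18⊕b19⊕b22⊕b23⊕b26⊕b27⊕b30⊕b31 = 1⊕0⊕1⊕1⊕0⊕0⊕1⊕0⊕1⊕1⊕1⊕0⊕0⊕1⊕0⊕1 = 1
s4: b4⊕b5⊕b6⊕b7⊕b12⊕b13⊕b14⊕b15⊕b20⊕b21⊕b22⊕b23⊕b28⊕b29⊕b30⊕b31 = 1⊕0⊕1⊕1⊕1⊕1⊕1⊕0⊕0⊕1⊕1⊕0⊕0⊕1⊕0⊕1 = 0
s8: b8⊕b9⊕b10⊕b11⊕b12⊕b13⊕b14⊕b15⊕b24⊕b25⊕b26⊕b27⊕b28⊕b29⊕b30⊕b31 = 1⊕0⊕0⊕0⊕1⊕1⊕1⊕0⊕0⊕1⊕0⊕1⊕0⊕1⊕0⊕1 = 0
s16: b16⊕b17⊕b18⊕b19⊕b20⊕b21⊕b22⊕b23⊕b24⊕b25⊕b26⊕b27⊕b28⊕b29⊕b30⊕b31 = 1⊕1⊕1⊕1⊕0⊕1⊕1⊕0⊕0⊕1⊕0⊕1⊕0⊕1⊕0⊕1 = 0
Syndrome (s16...s1) = 00011 → position 3.

00011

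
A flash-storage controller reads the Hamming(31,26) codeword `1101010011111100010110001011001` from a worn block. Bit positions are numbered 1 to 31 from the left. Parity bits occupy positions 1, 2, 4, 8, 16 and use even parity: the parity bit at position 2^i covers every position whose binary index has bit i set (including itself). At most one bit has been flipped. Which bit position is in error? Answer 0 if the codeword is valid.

20

s1: b1⊕b3⊕b5⊕b7⊕b9⊕b11⊕b13⊕b15⊕b17⊕b19⊕b21⊕b23⊕b25⊕b27⊕b29⊕b31 = 1⊕0⊕0⊕0⊕1⊕1⊕1⊕0⊕0⊕0⊕1⊕0⊕1⊕1⊕0⊕1 = 0
s2: b2⊕b3⊕b6⊕b7⊕b10⊕b11⊕b14⊕b15⊕b18⊕b19⊕b22⊕b23⊕b26⊕b27⊕b30⊕b31 = 1⊕0⊕1⊕0⊕1⊕1⊕1⊕0⊕1⊕0⊕0⊕0⊕0⊕1⊕0⊕1 = 0
s4: b4⊕b5⊕b6⊕b7⊕b12⊕b13⊕b14⊕b15⊕b20⊕b21⊕b22⊕b23⊕b28⊕b29⊕b30⊕b31 = 1⊕0⊕1⊕0⊕1⊕1⊕1⊕0⊕1⊕1⊕0⊕0⊕1⊕0⊕0⊕1 = 1
s8: b8⊕b9⊕b10⊕b11⊕b12⊕b13⊕b14⊕b15⊕b24⊕b25⊕b26⊕b27⊕b28⊕b29⊕b30⊕b31 = 0⊕1⊕1⊕1⊕1⊕1⊕1⊕0⊕0⊕1⊕0⊕1⊕1⊕0⊕0⊕1 = 0
s16: b16⊕b17⊕b18⊕b19⊕b20⊕b21⊕b22⊕b23⊕b24⊕b25⊕b26⊕b27⊕b28⊕b29⊕b30⊕b31 = 0⊕0⊕1⊕0⊕1⊕1⊕0⊕0⊕0⊕1⊕0⊕1⊕1⊕0⊕0⊕1 = 1
Syndrome (s16...s1) = 10100 → position 20.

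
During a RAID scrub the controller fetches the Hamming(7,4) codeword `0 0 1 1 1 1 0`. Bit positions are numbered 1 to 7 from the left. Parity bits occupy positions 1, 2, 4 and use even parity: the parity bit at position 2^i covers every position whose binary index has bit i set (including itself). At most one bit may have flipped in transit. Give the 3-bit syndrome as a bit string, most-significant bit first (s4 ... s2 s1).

s1: b1⊕b3⊕b5⊕b7 = 0⊕1⊕1⊕0 = 0
s2: b2⊕b3⊕b6⊕b7 = 0⊕1⊕1⊕0 = 0
s4: b4⊕b5⊕b6⊕b7 = 1⊕1⊕1⊕0 = 1
Syndrome (s4...s1) = 100 → position 4.

100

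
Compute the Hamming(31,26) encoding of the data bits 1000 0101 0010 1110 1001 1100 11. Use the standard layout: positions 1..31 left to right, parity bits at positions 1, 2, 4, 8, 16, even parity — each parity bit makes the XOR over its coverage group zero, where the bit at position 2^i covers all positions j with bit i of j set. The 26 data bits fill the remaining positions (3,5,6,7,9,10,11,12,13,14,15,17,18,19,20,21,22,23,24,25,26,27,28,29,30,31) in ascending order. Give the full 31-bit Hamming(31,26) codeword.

0010000001010011011101001110011

Place data bits at non-power-of-two positions: b3=1, b5=0, b6=0, b7=0, b9=0, b10=1, b11=0, b12=1, b13=0, b14=0, b15=1, b17=0, b18=1, b19=1, b20=1, b21=0, b22=1, b23=0, b24=0, b25=1, b26=1, b27=1, b28=0, b29=0, b30=1, b31=1.
p1 = XOR of data positions {3,5,7,9,11,13,15,17,19,21,23,25,27,29,31} = 1⊕0⊕0⊕0⊕0⊕0⊕1⊕0⊕1⊕0⊕0⊕1⊕1⊕0⊕1 = 0
p2 = XOR of data positions {3,6,7,10,11,14,15,18,19,22,23,26,27,30,31} = 1⊕0⊕0⊕1⊕0⊕0⊕1⊕1⊕1⊕1⊕0⊕1⊕1⊕1⊕1 = 0
p4 = XOR of data positions {5,6,7,12,13,14,15,20,21,22,23,28,29,30,31} = 0⊕0⊕0⊕1⊕0⊕0⊕1⊕1⊕0⊕1⊕0⊕0⊕0⊕1⊕1 = 0
p8 = XOR of data positions {9,10,11,12,13,14,15,24,25,26,27,28,29,30,31} = 0⊕1⊕0⊕1⊕0⊕0⊕1⊕0⊕1⊕1⊕1⊕0⊕0⊕1⊕1 = 0
p16 = XOR of data positions {17,18,19,20,21,22,23,24,25,26,27,28,29,30,31} = 0⊕1⊕1⊕1⊕0⊕1⊕0⊕0⊕1⊕1⊕1⊕0⊕0⊕1⊕1 = 1
Codeword b1..b31 = 0010000001010011011101001110011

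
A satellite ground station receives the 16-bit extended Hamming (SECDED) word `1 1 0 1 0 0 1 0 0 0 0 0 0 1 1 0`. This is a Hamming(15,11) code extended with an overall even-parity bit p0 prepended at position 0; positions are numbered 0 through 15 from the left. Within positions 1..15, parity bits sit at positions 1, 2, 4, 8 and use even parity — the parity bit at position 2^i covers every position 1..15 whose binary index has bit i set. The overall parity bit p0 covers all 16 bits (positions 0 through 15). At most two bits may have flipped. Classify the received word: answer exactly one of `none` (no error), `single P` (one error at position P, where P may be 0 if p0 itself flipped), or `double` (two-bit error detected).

double

s1: b1⊕b3⊕b5⊕b7⊕b9⊕b11⊕b13⊕b15 = 1⊕1⊕0⊕0⊕0⊕0⊕1⊕0 = 1
s2: b2⊕b3⊕b6⊕b7⊕b10⊕b11⊕b14⊕b15 = 0⊕1⊕1⊕0⊕0⊕0⊕1⊕0 = 1
s4: b4⊕b5⊕b6⊕b7⊕b12⊕b13⊕b14⊕b15 = 0⊕0⊕1⊕0⊕0⊕1⊕1⊕0 = 1
s8: b8⊕b9⊕b10⊕b11⊕b12⊕b13⊕b14⊕b15 = 0⊕0⊕0⊕0⊕0⊕1⊕1⊕0 = 0
Syndrome (s8...s1) = 0111 → position 7.
Overall parity (XOR of all 16 bits, including p0): 1⊕1⊕0⊕1⊕0⊕0⊕1⊕0⊕0⊕0⊕0⊕0⊕0⊕1⊕1⊕0 = 0
Overall=0, syndrome position=7 → double-bit error detected (uncorrectable).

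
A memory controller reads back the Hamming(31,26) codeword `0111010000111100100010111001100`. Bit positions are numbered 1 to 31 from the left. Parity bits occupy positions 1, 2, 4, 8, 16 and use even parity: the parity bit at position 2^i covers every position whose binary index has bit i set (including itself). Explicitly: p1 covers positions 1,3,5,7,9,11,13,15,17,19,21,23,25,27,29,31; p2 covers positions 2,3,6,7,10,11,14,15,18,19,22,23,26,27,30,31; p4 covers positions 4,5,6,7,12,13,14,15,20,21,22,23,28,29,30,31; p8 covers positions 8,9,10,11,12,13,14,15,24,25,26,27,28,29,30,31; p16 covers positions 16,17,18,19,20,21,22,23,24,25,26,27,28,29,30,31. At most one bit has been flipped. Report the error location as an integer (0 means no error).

s1: b1⊕b3⊕b5⊕b7⊕b9⊕b11⊕b13⊕b15⊕b17⊕b19⊕b21⊕b23⊕b25⊕b27⊕b29⊕b31 = 0⊕1⊕0⊕0⊕0⊕1⊕1⊕0⊕1⊕0⊕1⊕1⊕1⊕0⊕1⊕0 = 0
s2: b2⊕b3⊕b6⊕b7⊕b10⊕b11⊕b14⊕b15⊕b18⊕b19⊕b22⊕b23⊕b26⊕b27⊕b30⊕b31 = 1⊕1⊕1⊕0⊕0⊕1⊕1⊕0⊕0⊕0⊕0⊕1⊕0⊕0⊕0⊕0 = 0
s4: b4⊕b5⊕b6⊕b7⊕b12⊕b13⊕b14⊕b15⊕b20⊕b21⊕b22⊕b23⊕b28⊕b29⊕b30⊕b31 = 1⊕0⊕1⊕0⊕1⊕1⊕1⊕0⊕0⊕1⊕0⊕1⊕1⊕1⊕0⊕0 = 1
s8: b8⊕b9⊕b10⊕b11⊕b12⊕b13⊕b14⊕b15⊕b24⊕b25⊕b26⊕b27⊕b28⊕b29⊕b30⊕b31 = 0⊕0⊕0⊕1⊕1⊕1⊕1⊕0⊕1⊕1⊕0⊕0⊕1⊕1⊕0⊕0 = 0
s16: b16⊕b17⊕b18⊕b19⊕b20⊕b21⊕b22⊕b23⊕b24⊕b25⊕b26⊕b27⊕b28⊕b29⊕b30⊕b31 = 0⊕1⊕0⊕0⊕0⊕1⊕0⊕1⊕1⊕1⊕0⊕0⊕1⊕1⊕0⊕0 = 1
Syndrome (s16...s1) = 10100 → position 20.

20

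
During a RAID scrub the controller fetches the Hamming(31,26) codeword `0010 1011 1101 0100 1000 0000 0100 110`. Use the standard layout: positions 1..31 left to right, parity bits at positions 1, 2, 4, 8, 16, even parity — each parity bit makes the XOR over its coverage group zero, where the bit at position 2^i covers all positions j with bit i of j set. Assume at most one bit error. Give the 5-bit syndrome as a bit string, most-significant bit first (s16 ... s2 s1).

00000

s1: b1⊕b3⊕b5⊕b7⊕b9⊕b11⊕b13⊕b15⊕b17⊕b19⊕b21⊕b23⊕b25⊕b27⊕b29⊕b31 = 0⊕1⊕1⊕1⊕1⊕0⊕0⊕0⊕1⊕0⊕0⊕0⊕0⊕0⊕1⊕0 = 0
s2: b2⊕b3⊕b6⊕b7⊕b10⊕b11⊕b14⊕b15⊕b18⊕b19⊕b22⊕b23⊕b26⊕b27⊕b30⊕b31 = 0⊕1⊕0⊕1⊕1⊕0⊕1⊕0⊕0⊕0⊕0⊕0⊕1⊕0⊕1⊕0 = 0
s4: b4⊕b5⊕b6⊕b7⊕b12⊕b13⊕b14⊕b15⊕b20⊕b21⊕b22⊕b23⊕b28⊕b29⊕b30⊕b31 = 0⊕1⊕0⊕1⊕1⊕0⊕1⊕0⊕0⊕0⊕0⊕0⊕0⊕1⊕1⊕0 = 0
s8: b8⊕b9⊕b10⊕b11⊕b12⊕b13⊕b14⊕b15⊕b24⊕b25⊕b26⊕b27⊕b28⊕b29⊕b30⊕b31 = 1⊕1⊕1⊕0⊕1⊕0⊕1⊕0⊕0⊕0⊕1⊕0⊕0⊕1⊕1⊕0 = 0
s16: b16⊕b17⊕b18⊕b19⊕b20⊕b21⊕b22⊕b23⊕b24⊕b25⊕b26⊕b27⊕b28⊕b29⊕b30⊕b31 = 0⊕1⊕0⊕0⊕0⊕0⊕0⊕0⊕0⊕0⊕1⊕0⊕0⊕1⊕1⊕0 = 0
Syndrome (s16...s1) = 00000 → position 0 (no error).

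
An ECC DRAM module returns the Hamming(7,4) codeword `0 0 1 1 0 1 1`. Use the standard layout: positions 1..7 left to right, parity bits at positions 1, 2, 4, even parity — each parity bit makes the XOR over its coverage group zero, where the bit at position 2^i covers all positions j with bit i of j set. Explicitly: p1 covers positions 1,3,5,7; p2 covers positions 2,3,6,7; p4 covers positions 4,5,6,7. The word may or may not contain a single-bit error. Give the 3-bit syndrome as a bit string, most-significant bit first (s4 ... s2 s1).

s1: b1⊕b3⊕b5⊕b7 = 0⊕1⊕0⊕1 = 0
s2: b2⊕b3⊕b6⊕b7 = 0⊕1⊕1⊕1 = 1
s4: b4⊕b5⊕b6⊕b7 = 1⊕0⊕1⊕1 = 1
Syndrome (s4...s1) = 110 → position 6.

110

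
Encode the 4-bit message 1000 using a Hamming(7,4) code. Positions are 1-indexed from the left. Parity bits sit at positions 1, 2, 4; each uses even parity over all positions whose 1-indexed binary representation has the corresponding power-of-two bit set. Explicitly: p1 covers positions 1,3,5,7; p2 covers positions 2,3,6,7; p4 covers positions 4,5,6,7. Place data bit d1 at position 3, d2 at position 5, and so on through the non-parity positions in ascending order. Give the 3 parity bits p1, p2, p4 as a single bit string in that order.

Place data bits at non-power-of-two positions: b3=1, b5=0, b6=0, b7=0.
p1 = XOR of data positions {3,5,7} = 1⊕0⊕0 = 1
p2 = XOR of data positions {3,6,7} = 1⊕0⊕0 = 1
p4 = XOR of data positions {5,6,7} = 0⊕0⊕0 = 0
Parity bits p1,p2,p4 = 110

110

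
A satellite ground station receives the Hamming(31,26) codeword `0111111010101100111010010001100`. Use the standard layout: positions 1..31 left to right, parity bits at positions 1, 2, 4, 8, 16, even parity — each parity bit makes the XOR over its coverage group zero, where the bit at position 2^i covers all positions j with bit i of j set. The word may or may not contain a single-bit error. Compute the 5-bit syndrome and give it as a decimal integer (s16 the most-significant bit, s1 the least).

28

s1: b1⊕b3⊕b5⊕b7⊕b9⊕b11⊕b13⊕b15⊕b17⊕b19⊕b21⊕b23⊕b25⊕b27⊕b29⊕b31 = 0⊕1⊕1⊕1⊕1⊕1⊕1⊕0⊕1⊕1⊕1⊕0⊕0⊕0⊕1⊕0 = 0
s2: b2⊕b3⊕b6⊕b7⊕b10⊕b11⊕b14⊕b15⊕b18⊕b19⊕b22⊕b23⊕b26⊕b27⊕b30⊕b31 = 1⊕1⊕1⊕1⊕0⊕1⊕1⊕0⊕1⊕1⊕0⊕0⊕0⊕0⊕0⊕0 = 0
s4: b4⊕b5⊕b6⊕b7⊕b12⊕b13⊕b14⊕b15⊕b20⊕b21⊕b22⊕b23⊕b28⊕b29⊕b30⊕b31 = 1⊕1⊕1⊕1⊕0⊕1⊕1⊕0⊕0⊕1⊕0⊕0⊕1⊕1⊕0⊕0 = 1
s8: b8⊕b9⊕b10⊕b11⊕b12⊕b13⊕b14⊕b15⊕b24⊕b25⊕b26⊕b27⊕b28⊕b29⊕b30⊕b31 = 0⊕1⊕0⊕1⊕0⊕1⊕1⊕0⊕1⊕0⊕0⊕0⊕1⊕1⊕0⊕0 = 1
s16: b16⊕b17⊕b18⊕b19⊕b20⊕b21⊕b22⊕b23⊕b24⊕b25⊕b26⊕b27⊕b28⊕b29⊕b30⊕b31 = 0⊕1⊕1⊕1⊕0⊕1⊕0⊕0⊕1⊕0⊕0⊕0⊕1⊕1⊕0⊕0 = 1
Syndrome (s16...s1) = 11100 → position 28.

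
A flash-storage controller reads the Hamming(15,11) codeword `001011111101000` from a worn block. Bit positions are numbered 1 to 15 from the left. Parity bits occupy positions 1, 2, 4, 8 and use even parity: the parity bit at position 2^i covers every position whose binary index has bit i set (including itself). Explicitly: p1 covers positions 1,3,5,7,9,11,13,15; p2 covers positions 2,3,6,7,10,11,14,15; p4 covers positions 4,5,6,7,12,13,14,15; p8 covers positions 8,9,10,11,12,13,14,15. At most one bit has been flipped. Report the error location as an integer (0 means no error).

s1: b1⊕b3⊕b5⊕b7⊕b9⊕b11⊕b13⊕b15 = 0⊕1⊕1⊕1⊕1⊕0⊕0⊕0 = 0
s2: b2⊕b3⊕b6⊕b7⊕b10⊕b11⊕b14⊕b15 = 0⊕1⊕1⊕1⊕1⊕0⊕0⊕0 = 0
s4: b4⊕b5⊕b6⊕b7⊕b12⊕b13⊕b14⊕b15 = 0⊕1⊕1⊕1⊕1⊕0⊕0⊕0 = 0
s8: b8⊕b9⊕b10⊕b11⊕b12⊕b13⊕b14⊕b15 = 1⊕1⊕1⊕0⊕1⊕0⊕0⊕0 = 0
Syndrome (s8...s1) = 0000 → position 0 (no error).

0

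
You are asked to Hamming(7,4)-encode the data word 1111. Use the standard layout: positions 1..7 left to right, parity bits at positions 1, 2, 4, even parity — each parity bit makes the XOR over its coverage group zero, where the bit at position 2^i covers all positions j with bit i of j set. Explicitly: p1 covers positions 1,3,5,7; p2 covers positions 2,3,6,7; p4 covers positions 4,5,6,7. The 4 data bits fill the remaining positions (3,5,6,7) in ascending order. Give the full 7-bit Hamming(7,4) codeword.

Place data bits at non-power-of-two positions: b3=1, b5=1, b6=1, b7=1.
p1 = XOR of data positions {3,5,7} = 1⊕1⊕1 = 1
p2 = XOR of data positions {3,6,7} = 1⊕1⊕1 = 1
p4 = XOR of data positions {5,6,7} = 1⊕1⊕1 = 1
Codeword b1..b7 = 1111111

1111111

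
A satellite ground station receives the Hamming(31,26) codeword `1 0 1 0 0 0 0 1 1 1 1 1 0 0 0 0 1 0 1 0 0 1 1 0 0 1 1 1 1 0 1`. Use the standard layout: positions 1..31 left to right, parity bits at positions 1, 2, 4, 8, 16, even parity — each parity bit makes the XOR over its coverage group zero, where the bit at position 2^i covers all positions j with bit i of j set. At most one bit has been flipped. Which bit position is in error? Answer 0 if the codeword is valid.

s1: b1⊕b3⊕b5⊕b7⊕b9⊕b11⊕b13⊕b15⊕b17⊕b19⊕b21⊕b23⊕b25⊕b27⊕b29⊕b31 = 1⊕1⊕0⊕0⊕1⊕1⊕0⊕0⊕1⊕1⊕0⊕1⊕0⊕1⊕1⊕1 = 0
s2: b2⊕b3⊕b6⊕b7⊕b10⊕b11⊕b14⊕b15⊕b18⊕b19⊕b22⊕b23⊕b26⊕b27⊕b30⊕b31 = 0⊕1⊕0⊕0⊕1⊕1⊕0⊕0⊕0⊕1⊕1⊕1⊕1⊕1⊕0⊕1 = 1
s4: b4⊕b5⊕b6⊕b7⊕b12⊕b13⊕b14⊕b15⊕b20⊕b21⊕b22⊕b23⊕b28⊕b29⊕b30⊕b31 = 0⊕0⊕0⊕0⊕1⊕0⊕0⊕0⊕0⊕0⊕1⊕1⊕1⊕1⊕0⊕1 = 0
s8: b8⊕b9⊕b10⊕b11⊕b12⊕b13⊕b14⊕b15⊕b24⊕b25⊕b26⊕b27⊕b28⊕b29⊕b30⊕b31 = 1⊕1⊕1⊕1⊕1⊕0⊕0⊕0⊕0⊕0⊕1⊕1⊕1⊕1⊕0⊕1 = 0
s16: b16⊕b17⊕b18⊕b19⊕b20⊕b21⊕b22⊕b23⊕b24⊕b25⊕b26⊕b27⊕b28⊕b29⊕b30⊕b31 = 0⊕1⊕0⊕1⊕0⊕0⊕1⊕1⊕0⊕0⊕1⊕1⊕1⊕1⊕0⊕1 = 1
Syndrome (s16...s1) = 10010 → position 18.

18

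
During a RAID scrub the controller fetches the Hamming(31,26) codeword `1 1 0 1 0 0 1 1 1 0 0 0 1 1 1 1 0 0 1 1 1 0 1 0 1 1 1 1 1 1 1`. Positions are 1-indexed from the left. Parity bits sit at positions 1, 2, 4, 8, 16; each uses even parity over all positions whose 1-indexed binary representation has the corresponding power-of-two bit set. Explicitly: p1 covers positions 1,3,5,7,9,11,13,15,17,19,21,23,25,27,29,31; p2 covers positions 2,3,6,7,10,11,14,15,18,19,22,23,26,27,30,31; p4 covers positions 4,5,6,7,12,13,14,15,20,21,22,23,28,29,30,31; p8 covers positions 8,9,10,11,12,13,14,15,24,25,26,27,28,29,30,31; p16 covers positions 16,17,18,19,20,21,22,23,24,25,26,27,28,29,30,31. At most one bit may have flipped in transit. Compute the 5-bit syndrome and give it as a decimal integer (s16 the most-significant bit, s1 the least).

0

s1: b1⊕b3⊕b5⊕b7⊕b9⊕b11⊕b13⊕b15⊕b17⊕b19⊕b21⊕b23⊕b25⊕b27⊕b29⊕b31 = 1⊕0⊕0⊕1⊕1⊕0⊕1⊕1⊕0⊕1⊕1⊕1⊕1⊕1⊕1⊕1 = 0
s2: b2⊕b3⊕b6⊕b7⊕b10⊕b11⊕b14⊕b15⊕b18⊕b19⊕b22⊕b23⊕b26⊕b27⊕b30⊕b31 = 1⊕0⊕0⊕1⊕0⊕0⊕1⊕1⊕0⊕1⊕0⊕1⊕1⊕1⊕1⊕1 = 0
s4: b4⊕b5⊕b6⊕b7⊕b12⊕b13⊕b14⊕b15⊕b20⊕b21⊕b22⊕b23⊕b28⊕b29⊕b30⊕b31 = 1⊕0⊕0⊕1⊕0⊕1⊕1⊕1⊕1⊕1⊕0⊕1⊕1⊕1⊕1⊕1 = 0
s8: b8⊕b9⊕b10⊕b11⊕b12⊕b13⊕b14⊕b15⊕b24⊕b25⊕b26⊕b27⊕b28⊕b29⊕b30⊕b31 = 1⊕1⊕0⊕0⊕0⊕1⊕1⊕1⊕0⊕1⊕1⊕1⊕1⊕1⊕1⊕1 = 0
s16: b16⊕b17⊕b18⊕b19⊕b20⊕b21⊕b22⊕b23⊕b24⊕b25⊕b26⊕b27⊕b28⊕b29⊕b30⊕b31 = 1⊕0⊕0⊕1⊕1⊕1⊕0⊕1⊕0⊕1⊕1⊕1⊕1⊕1⊕1⊕1 = 0
Syndrome (s16...s1) = 00000 → position 0 (no error).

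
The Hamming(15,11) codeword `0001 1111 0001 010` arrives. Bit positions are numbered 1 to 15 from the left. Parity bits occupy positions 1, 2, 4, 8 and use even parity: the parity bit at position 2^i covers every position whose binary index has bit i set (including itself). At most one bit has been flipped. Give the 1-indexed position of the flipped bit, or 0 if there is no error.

10

s1: b1⊕b3⊕b5⊕b7⊕b9⊕b11⊕b13⊕b15 = 0⊕0⊕1⊕1⊕0⊕0⊕0⊕0 = 0
s2: b2⊕b3⊕b6⊕b7⊕b10⊕b11⊕b14⊕b15 = 0⊕0⊕1⊕1⊕0⊕0⊕1⊕0 = 1
s4: b4⊕b5⊕b6⊕b7⊕b12⊕b13⊕b14⊕b15 = 1⊕1⊕1⊕1⊕1⊕0⊕1⊕0 = 0
s8: b8⊕b9⊕b10⊕b11⊕b12⊕b13⊕b14⊕b15 = 1⊕0⊕0⊕0⊕1⊕0⊕1⊕0 = 1
Syndrome (s8...s1) = 1010 → position 10.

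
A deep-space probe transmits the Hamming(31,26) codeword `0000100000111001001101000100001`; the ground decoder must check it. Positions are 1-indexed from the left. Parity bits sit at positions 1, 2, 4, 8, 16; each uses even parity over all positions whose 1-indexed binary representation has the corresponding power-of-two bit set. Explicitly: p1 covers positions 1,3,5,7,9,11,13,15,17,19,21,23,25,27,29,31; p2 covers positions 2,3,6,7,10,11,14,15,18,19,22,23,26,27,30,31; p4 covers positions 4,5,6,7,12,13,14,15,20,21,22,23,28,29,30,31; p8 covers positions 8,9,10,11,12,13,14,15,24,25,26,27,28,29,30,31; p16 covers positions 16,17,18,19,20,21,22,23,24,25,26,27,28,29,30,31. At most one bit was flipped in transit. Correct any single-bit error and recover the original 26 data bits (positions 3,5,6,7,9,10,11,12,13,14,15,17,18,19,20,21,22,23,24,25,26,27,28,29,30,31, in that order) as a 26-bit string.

s1: b1⊕b3⊕b5⊕b7⊕b9⊕b11⊕b13⊕b15⊕b17⊕b19⊕b21⊕b23⊕b25⊕b27⊕b29⊕b31 = 0⊕0⊕1⊕0⊕0⊕1⊕1⊕0⊕0⊕1⊕0⊕0⊕0⊕0⊕0⊕1 = 1
s2: b2⊕b3⊕b6⊕b7⊕b10⊕b11⊕b14⊕b15⊕b18⊕b19⊕b22⊕b23⊕b26⊕b27⊕b30⊕b31 = 0⊕0⊕0⊕0⊕0⊕1⊕0⊕0⊕0⊕1⊕1⊕0⊕1⊕0⊕0⊕1 = 1
s4: b4⊕b5⊕b6⊕b7⊕b12⊕b13⊕b14⊕b15⊕b20⊕b21⊕b22⊕b23⊕b28⊕b29⊕b30⊕b31 = 0⊕1⊕0⊕0⊕1⊕1⊕0⊕0⊕1⊕0⊕1⊕0⊕0⊕0⊕0⊕1 = 0
s8: b8⊕b9⊕b10⊕b11⊕b12⊕b13⊕b14⊕b15⊕b24⊕b25⊕b26⊕b27⊕b28⊕b29⊕b30⊕b31 = 0⊕0⊕0⊕1⊕1⊕1⊕0⊕0⊕0⊕0⊕1⊕0⊕0⊕0⊕0⊕1 = 1
s16: b16⊕b17⊕b18⊕b19⊕b20⊕b21⊕b22⊕b23⊕b24⊕b25⊕b26⊕b27⊕b28⊕b29⊕b30⊕b31 = 1⊕0⊕0⊕1⊕1⊕0⊕1⊕0⊕0⊕0⊕1⊕0⊕0⊕0⊕0⊕1 = 0
Syndrome (s16...s1) = 01011 → position 11.
Flip bit 11: corrected codeword = 0000100000011001001101000100001
Data bits at positions 3,5,6,7,9,10,11,12,13,14,15,17,18,19,20,21,22,23,24,25,26,27,28,29,30,31: 01000001100001101000100001

01000001100001101000100001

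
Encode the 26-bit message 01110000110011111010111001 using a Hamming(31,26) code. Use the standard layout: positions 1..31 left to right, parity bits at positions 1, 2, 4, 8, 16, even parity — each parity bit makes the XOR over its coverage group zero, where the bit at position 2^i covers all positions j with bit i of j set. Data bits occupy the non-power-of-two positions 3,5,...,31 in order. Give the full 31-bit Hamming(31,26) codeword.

Place data bits at non-power-of-two positions: b3=0, b5=1, b6=1, b7=1, b9=0, b10=0, b11=0, b12=0, b13=1, b14=1, b15=0, b17=0, b18=1, b19=1, b20=1, b21=1, b22=1, b23=0, b24=1, b25=0, b26=1, b27=1, b28=1, b29=0, b30=0, b31=1.
p1 = XOR of data positions {3,5,7,9,11,13,15,17,19,21,23,25,27,29,31} = 0⊕1⊕1⊕0⊕0⊕1⊕0⊕0⊕1⊕1⊕0⊕0⊕1⊕0⊕1 = 1
p2 = XOR of data positions {3,6,7,10,11,14,15,18,19,22,23,26,27,30,31} = 0⊕1⊕1⊕0⊕0⊕1⊕0⊕1⊕1⊕1⊕0⊕1⊕1⊕0⊕1 = 1
p4 = XOR of data positions {5,6,7,12,13,14,15,20,21,22,23,28,29,30,31} = 1⊕1⊕1⊕0⊕1⊕1⊕0⊕1⊕1⊕1⊕0⊕1⊕0⊕0⊕1 = 0
p8 = XOR of data positions {9,10,11,12,13,14,15,24,25,26,27,28,29,30,31} = 0⊕0⊕0⊕0⊕1⊕1⊕0⊕1⊕0⊕1⊕1⊕1⊕0⊕0⊕1 = 1
p16 = XOR of data positions {17,18,19,20,21,22,23,24,25,26,27,28,29,30,31} = 0⊕1⊕1⊕1⊕1⊕1⊕0⊕1⊕0⊕1⊕1⊕1⊕0⊕0⊕1 = 0
Codeword b1..b31 = 1100111100001100011111010111001

1100111100001100011111010111001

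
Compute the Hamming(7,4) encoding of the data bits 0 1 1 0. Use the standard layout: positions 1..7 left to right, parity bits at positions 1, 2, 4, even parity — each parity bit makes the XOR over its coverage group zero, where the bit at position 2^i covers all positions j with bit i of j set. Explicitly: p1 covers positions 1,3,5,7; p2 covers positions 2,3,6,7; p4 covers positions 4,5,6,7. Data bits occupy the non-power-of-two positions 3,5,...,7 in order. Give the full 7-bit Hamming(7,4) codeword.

1100110

Place data bits at non-power-of-two positions: b3=0, b5=1, b6=1, b7=0.
p1 = XOR of data positions {3,5,7} = 0⊕1⊕0 = 1
p2 = XOR of data positions {3,6,7} = 0⊕1⊕0 = 1
p4 = XOR of data positions {5,6,7} = 1⊕1⊕0 = 0
Codeword b1..b7 = 1100110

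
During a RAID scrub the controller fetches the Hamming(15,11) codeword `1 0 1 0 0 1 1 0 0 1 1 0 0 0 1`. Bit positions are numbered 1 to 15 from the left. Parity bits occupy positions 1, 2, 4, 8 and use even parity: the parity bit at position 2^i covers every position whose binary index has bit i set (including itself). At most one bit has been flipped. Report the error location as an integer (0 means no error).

13

s1: b1⊕b3⊕b5⊕b7⊕b9⊕b11⊕b13⊕b15 = 1⊕1⊕0⊕1⊕0⊕1⊕0⊕1 = 1
s2: b2⊕b3⊕b6⊕b7⊕b10⊕b11⊕b14⊕b15 = 0⊕1⊕1⊕1⊕1⊕1⊕0⊕1 = 0
s4: b4⊕b5⊕b6⊕b7⊕b12⊕b13⊕b14⊕b15 = 0⊕0⊕1⊕1⊕0⊕0⊕0⊕1 = 1
s8: b8⊕b9⊕b10⊕b11⊕b12⊕b13⊕b14⊕b15 = 0⊕0⊕1⊕1⊕0⊕0⊕0⊕1 = 1
Syndrome (s8...s1) = 1101 → position 13.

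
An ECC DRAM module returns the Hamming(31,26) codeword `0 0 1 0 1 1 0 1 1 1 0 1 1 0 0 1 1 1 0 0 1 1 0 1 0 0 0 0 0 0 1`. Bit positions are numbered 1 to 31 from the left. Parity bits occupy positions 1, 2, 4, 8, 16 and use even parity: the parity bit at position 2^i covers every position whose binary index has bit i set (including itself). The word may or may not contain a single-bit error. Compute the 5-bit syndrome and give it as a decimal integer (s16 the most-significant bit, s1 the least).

29

s1: b1⊕b3⊕b5⊕b7⊕b9⊕b11⊕b13⊕b15⊕b17⊕b19⊕b21⊕b23⊕b25⊕b27⊕b29⊕b31 = 0⊕1⊕1⊕0⊕1⊕0⊕1⊕0⊕1⊕0⊕1⊕0⊕0⊕0⊕0⊕1 = 1
s2: b2⊕b3⊕b6⊕b7⊕b10⊕b11⊕b14⊕b15⊕b18⊕b19⊕b22⊕b23⊕b26⊕b27⊕b30⊕b31 = 0⊕1⊕1⊕0⊕1⊕0⊕0⊕0⊕1⊕0⊕1⊕0⊕0⊕0⊕0⊕1 = 0
s4: b4⊕b5⊕b6⊕b7⊕b12⊕b13⊕b14⊕b15⊕b20⊕b21⊕b22⊕b23⊕b28⊕b29⊕b30⊕b31 = 0⊕1⊕1⊕0⊕1⊕1⊕0⊕0⊕0⊕1⊕1⊕0⊕0⊕0⊕0⊕1 = 1
s8: b8⊕b9⊕b10⊕b11⊕b12⊕b13⊕b14⊕b15⊕b24⊕b25⊕b26⊕b27⊕b28⊕b29⊕b30⊕b31 = 1⊕1⊕1⊕0⊕1⊕1⊕0⊕0⊕1⊕0⊕0⊕0⊕0⊕0⊕0⊕1 = 1
s16: b16⊕b17⊕b18⊕b19⊕b20⊕b21⊕b22⊕b23⊕b24⊕b25⊕b26⊕b27⊕b28⊕b29⊕b30⊕b31 = 1⊕1⊕1⊕0⊕0⊕1⊕1⊕0⊕1⊕0⊕0⊕0⊕0⊕0⊕0⊕1 = 1
Syndrome (s16...s1) = 11101 → position 29.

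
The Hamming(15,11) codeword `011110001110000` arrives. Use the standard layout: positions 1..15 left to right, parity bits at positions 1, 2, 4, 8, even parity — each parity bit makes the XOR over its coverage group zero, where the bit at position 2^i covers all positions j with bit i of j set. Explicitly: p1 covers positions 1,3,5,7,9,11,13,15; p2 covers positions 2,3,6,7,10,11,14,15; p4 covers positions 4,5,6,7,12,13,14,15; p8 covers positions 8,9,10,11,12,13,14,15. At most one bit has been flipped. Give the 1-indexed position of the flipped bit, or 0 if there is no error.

8

s1: b1⊕b3⊕b5⊕b7⊕b9⊕b11⊕b13⊕b15 = 0⊕1⊕1⊕0⊕1⊕1⊕0⊕0 = 0
s2: b2⊕b3⊕b6⊕b7⊕b10⊕b11⊕b14⊕b15 = 1⊕1⊕0⊕0⊕1⊕1⊕0⊕0 = 0
s4: b4⊕b5⊕b6⊕b7⊕b12⊕b13⊕b14⊕b15 = 1⊕1⊕0⊕0⊕0⊕0⊕0⊕0 = 0
s8: b8⊕b9⊕b10⊕b11⊕b12⊕b13⊕b14⊕b15 = 0⊕1⊕1⊕1⊕0⊕0⊕0⊕0 = 1
Syndrome (s8...s1) = 1000 → position 8.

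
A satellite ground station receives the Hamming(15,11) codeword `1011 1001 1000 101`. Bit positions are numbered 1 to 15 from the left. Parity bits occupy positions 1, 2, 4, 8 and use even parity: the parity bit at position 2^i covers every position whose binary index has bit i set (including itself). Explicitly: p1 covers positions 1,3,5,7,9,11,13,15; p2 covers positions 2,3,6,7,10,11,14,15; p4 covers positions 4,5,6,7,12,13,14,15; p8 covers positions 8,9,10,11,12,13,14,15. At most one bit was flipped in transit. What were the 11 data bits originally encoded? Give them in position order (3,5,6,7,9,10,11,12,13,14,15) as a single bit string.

s1: b1⊕b3⊕b5⊕b7⊕b9⊕b11⊕b13⊕b15 = 1⊕1⊕1⊕0⊕1⊕0⊕1⊕1 = 0
s2: b2⊕b3⊕b6⊕b7⊕b10⊕b11⊕b14⊕b15 = 0⊕1⊕0⊕0⊕0⊕0⊕0⊕1 = 0
s4: b4⊕b5⊕b6⊕b7⊕b12⊕b13⊕b14⊕b15 = 1⊕1⊕0⊕0⊕0⊕1⊕0⊕1 = 0
s8: b8⊕b9⊕b10⊕b11⊕b12⊕b13⊕b14⊕b15 = 1⊕1⊕0⊕0⊕0⊕1⊕0⊕1 = 0
Syndrome (s8...s1) = 0000 → position 0 (no error).
No correction needed.
Data bits at positions 3,5,6,7,9,10,11,12,13,14,15: 11001000101

11001000101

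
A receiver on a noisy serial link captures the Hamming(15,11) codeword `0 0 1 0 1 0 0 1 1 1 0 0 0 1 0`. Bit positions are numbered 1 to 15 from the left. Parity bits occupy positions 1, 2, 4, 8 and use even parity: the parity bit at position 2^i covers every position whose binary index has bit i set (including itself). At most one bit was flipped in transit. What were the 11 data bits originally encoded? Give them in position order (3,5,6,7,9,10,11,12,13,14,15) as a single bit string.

s1: b1⊕b3⊕b5⊕b7⊕b9⊕b11⊕b13⊕b15 = 0⊕1⊕1⊕0⊕1⊕0⊕0⊕0 = 1
s2: b2⊕b3⊕b6⊕b7⊕b10⊕b11⊕b14⊕b15 = 0⊕1⊕0⊕0⊕1⊕0⊕1⊕0 = 1
s4: b4⊕b5⊕b6⊕b7⊕b12⊕b13⊕b14⊕b15 = 0⊕1⊕0⊕0⊕0⊕0⊕1⊕0 = 0
s8: b8⊕b9⊕b10⊕b11⊕b12⊕b13⊕b14⊕b15 = 1⊕1⊕1⊕0⊕0⊕0⊕1⊕0 = 0
Syndrome (s8...s1) = 0011 → position 3.
Flip bit 3: corrected codeword = 000010011100010
Data bits at positions 3,5,6,7,9,10,11,12,13,14,15: 01001100010

01001100010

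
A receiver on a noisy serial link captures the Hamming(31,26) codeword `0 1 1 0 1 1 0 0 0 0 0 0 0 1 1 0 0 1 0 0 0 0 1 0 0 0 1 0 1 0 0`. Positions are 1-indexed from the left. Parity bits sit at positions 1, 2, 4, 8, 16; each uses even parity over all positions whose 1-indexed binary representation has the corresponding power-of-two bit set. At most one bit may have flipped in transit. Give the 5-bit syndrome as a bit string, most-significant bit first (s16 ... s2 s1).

s1: b1⊕b3⊕b5⊕b7⊕b9⊕b11⊕b13⊕b15⊕b17⊕b19⊕b21⊕b23⊕b25⊕b27⊕b29⊕b31 = 0⊕1⊕1⊕0⊕0⊕0⊕0⊕1⊕0⊕0⊕0⊕1⊕0⊕1⊕1⊕0 = 0
s2: b2⊕b3⊕b6⊕b7⊕b10⊕b11⊕b14⊕b15⊕b18⊕b19⊕b22⊕b23⊕b26⊕b27⊕b30⊕b31 = 1⊕1⊕1⊕0⊕0⊕0⊕1⊕1⊕1⊕0⊕0⊕1⊕0⊕1⊕0⊕0 = 0
s4: b4⊕b5⊕b6⊕b7⊕b12⊕b13⊕b14⊕b15⊕b20⊕b21⊕b22⊕b23⊕b28⊕b29⊕b30⊕b31 = 0⊕1⊕1⊕0⊕0⊕0⊕1⊕1⊕0⊕0⊕0⊕1⊕0⊕1⊕0⊕0 = 0
s8: b8⊕b9⊕b10⊕b11⊕b12⊕b13⊕b14⊕b15⊕b24⊕b25⊕b26⊕b27⊕b28⊕b29⊕b30⊕b31 = 0⊕0⊕0⊕0⊕0⊕0⊕1⊕1⊕0⊕0⊕0⊕1⊕0⊕1⊕0⊕0 = 0
s16: b16⊕b17⊕b18⊕b19⊕b20⊕b21⊕b22⊕b23⊕b24⊕b25⊕b26⊕b27⊕b28⊕b29⊕b30⊕b31 = 0⊕0⊕1⊕0⊕0⊕0⊕0⊕1⊕0⊕0⊕0⊕1⊕0⊕1⊕0⊕0 = 0
Syndrome (s16...s1) = 00000 → position 0 (no error).

00000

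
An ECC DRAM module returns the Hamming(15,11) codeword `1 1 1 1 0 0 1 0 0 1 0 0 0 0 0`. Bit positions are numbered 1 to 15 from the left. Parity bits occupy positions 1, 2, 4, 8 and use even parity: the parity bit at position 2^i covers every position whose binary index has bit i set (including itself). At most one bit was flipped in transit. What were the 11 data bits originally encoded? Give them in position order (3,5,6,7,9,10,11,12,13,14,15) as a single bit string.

10011100000

s1: b1⊕b3⊕b5⊕b7⊕b9⊕b11⊕b13⊕b15 = 1⊕1⊕0⊕1⊕0⊕0⊕0⊕0 = 1
s2: b2⊕b3⊕b6⊕b7⊕b10⊕b11⊕b14⊕b15 = 1⊕1⊕0⊕1⊕1⊕0⊕0⊕0 = 0
s4: b4⊕b5⊕b6⊕b7⊕b12⊕b13⊕b14⊕b15 = 1⊕0⊕0⊕1⊕0⊕0⊕0⊕0 = 0
s8: b8⊕b9⊕b10⊕b11⊕b12⊕b13⊕b14⊕b15 = 0⊕0⊕1⊕0⊕0⊕0⊕0⊕0 = 1
Syndrome (s8...s1) = 1001 → position 9.
Flip bit 9: corrected codeword = 111100101100000
Data bits at positions 3,5,6,7,9,10,11,12,13,14,15: 10011100000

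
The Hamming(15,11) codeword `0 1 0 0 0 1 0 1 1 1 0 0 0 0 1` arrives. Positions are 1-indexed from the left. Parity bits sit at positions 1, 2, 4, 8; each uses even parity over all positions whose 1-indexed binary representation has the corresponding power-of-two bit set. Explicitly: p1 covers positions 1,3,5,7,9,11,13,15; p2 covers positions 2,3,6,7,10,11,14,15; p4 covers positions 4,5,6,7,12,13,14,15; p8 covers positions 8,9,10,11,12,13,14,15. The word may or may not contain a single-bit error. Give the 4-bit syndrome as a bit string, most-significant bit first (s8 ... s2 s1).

s1: b1⊕b3⊕b5⊕b7⊕b9⊕b11⊕b13⊕b15 = 0⊕0⊕0⊕0⊕1⊕0⊕0⊕1 = 0
s2: b2⊕b3⊕b6⊕b7⊕b10⊕b11⊕b14⊕b15 = 1⊕0⊕1⊕0⊕1⊕0⊕0⊕1 = 0
s4: b4⊕b5⊕b6⊕b7⊕b12⊕b13⊕b14⊕b15 = 0⊕0⊕1⊕0⊕0⊕0⊕0⊕1 = 0
s8: b8⊕b9⊕b10⊕b11⊕b12⊕b13⊕b14⊕b15 = 1⊕1⊕1⊕0⊕0⊕0⊕0⊕1 = 0
Syndrome (s8...s1) = 0000 → position 0 (no error).

0000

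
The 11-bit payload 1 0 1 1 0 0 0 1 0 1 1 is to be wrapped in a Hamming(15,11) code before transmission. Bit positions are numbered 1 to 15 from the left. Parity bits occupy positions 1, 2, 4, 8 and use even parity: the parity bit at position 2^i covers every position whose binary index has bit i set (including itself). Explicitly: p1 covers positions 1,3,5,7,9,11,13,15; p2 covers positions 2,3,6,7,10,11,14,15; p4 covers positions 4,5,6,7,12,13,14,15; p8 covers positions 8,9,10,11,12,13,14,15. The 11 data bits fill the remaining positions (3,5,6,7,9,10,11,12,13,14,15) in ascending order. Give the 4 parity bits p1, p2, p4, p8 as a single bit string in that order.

Place data bits at non-power-of-two positions: b3=1, b5=0, b6=1, b7=1, b9=0, b10=0, b11=0, b12=1, b13=0, b14=1, b15=1.
p1 = XOR of data positions {3,5,7,9,11,13,15} = 1⊕0⊕1⊕0⊕0⊕0⊕1 = 1
p2 = XOR of data positions {3,6,7,10,11,14,15} = 1⊕1⊕1⊕0⊕0⊕1⊕1 = 1
p4 = XOR of data positions {5,6,7,12,13,14,15} = 0⊕1⊕1⊕1⊕0⊕1⊕1 = 1
p8 = XOR of data positions {9,10,11,12,13,14,15} = 0⊕0⊕0⊕1⊕0⊕1⊕1 = 1
Parity bits p1,p2,p4,p8 = 1111

1111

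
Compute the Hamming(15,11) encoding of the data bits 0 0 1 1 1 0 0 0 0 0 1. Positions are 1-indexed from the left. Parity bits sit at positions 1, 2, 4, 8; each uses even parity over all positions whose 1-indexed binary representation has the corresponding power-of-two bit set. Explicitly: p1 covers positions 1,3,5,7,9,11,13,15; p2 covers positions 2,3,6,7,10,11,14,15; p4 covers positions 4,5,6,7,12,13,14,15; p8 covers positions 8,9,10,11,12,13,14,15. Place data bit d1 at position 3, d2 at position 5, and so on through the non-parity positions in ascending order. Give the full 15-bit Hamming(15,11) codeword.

Place data bits at non-power-of-two positions: b3=0, b5=0, b6=1, b7=1, b9=1, b10=0, b11=0, b12=0, b13=0, b14=0, b15=1.
p1 = XOR of data positions {3,5,7,9,11,13,15} = 0⊕0⊕1⊕1⊕0⊕0⊕1 = 1
p2 = XOR of data positions {3,6,7,10,11,14,15} = 0⊕1⊕1⊕0⊕0⊕0⊕1 = 1
p4 = XOR of data positions {5,6,7,12,13,14,15} = 0⊕1⊕1⊕0⊕0⊕0⊕1 = 1
p8 = XOR of data positions {9,10,11,12,13,14,15} = 1⊕0⊕0⊕0⊕0⊕0⊕1 = 0
Codeword b1..b15 = 110101101000001

110101101000001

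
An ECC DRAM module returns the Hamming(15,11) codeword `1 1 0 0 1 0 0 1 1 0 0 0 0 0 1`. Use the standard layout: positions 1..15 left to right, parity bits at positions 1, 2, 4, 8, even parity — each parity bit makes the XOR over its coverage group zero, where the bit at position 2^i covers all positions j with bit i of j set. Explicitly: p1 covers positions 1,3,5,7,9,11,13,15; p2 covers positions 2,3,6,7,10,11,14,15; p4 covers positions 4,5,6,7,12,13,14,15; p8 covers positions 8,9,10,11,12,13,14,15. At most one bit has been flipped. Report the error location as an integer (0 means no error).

s1: b1⊕b3⊕b5⊕b7⊕b9⊕b11⊕b13⊕b15 = 1⊕0⊕1⊕0⊕1⊕0⊕0⊕1 = 0
s2: b2⊕b3⊕b6⊕b7⊕b10⊕b11⊕b14⊕b15 = 1⊕0⊕0⊕0⊕0⊕0⊕0⊕1 = 0
s4: b4⊕b5⊕b6⊕b7⊕b12⊕b13⊕b14⊕b15 = 0⊕1⊕0⊕0⊕0⊕0⊕0⊕1 = 0
s8: b8⊕b9⊕b10⊕b11⊕b12⊕b13⊕b14⊕b15 = 1⊕1⊕0⊕0⊕0⊕0⊕0⊕1 = 1
Syndrome (s8...s1) = 1000 → position 8.

8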